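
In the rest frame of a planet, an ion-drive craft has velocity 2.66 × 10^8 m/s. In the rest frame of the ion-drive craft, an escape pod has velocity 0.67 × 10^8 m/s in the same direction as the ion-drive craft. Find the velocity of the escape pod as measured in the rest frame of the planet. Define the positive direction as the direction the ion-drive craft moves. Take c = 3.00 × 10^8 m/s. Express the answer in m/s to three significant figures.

In units of c (dividing by 3.00 × 10^8 m/s): v = 0.887, u' = 0.223.
u = (u' + v)/(1 + u'v/c²):
u = (0.223 + 0.887) / (1 + 0.223·0.887) = 1.1100/1.1980 = 0.9265
(Galilean addition would give +1.110c, exceeding c.)
Converting back: u = 0.9265 × 3.00 × 10^8 m/s.

2.78 × 10^8 m/s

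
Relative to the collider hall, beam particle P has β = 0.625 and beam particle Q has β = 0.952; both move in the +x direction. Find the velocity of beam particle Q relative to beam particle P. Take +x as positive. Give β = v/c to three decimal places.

β_A = 0.625, β_B = 0.952.
Transform to A's frame with the inverse velocity-addition law: u' = (u − v)/(1 − uv/c²), taking u = β_B and v = β_A.
u' = (0.952 − 0.625) / (1 − (0.625)(0.952)) = 0.3270/0.4050 = 0.8074.

β = +0.807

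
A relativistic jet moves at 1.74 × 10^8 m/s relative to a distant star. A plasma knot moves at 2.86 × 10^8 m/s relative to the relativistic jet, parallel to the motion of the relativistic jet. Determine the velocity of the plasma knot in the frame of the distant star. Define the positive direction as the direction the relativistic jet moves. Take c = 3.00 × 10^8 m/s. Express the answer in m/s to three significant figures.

In units of c (dividing by 3.00 × 10^8 m/s): v = 0.580, u' = 0.953.
u = (u' + v)/(1 + u'v/c²):
u = (0.953 + 0.580) / (1 + 0.953·0.580) = 1.5333/1.5529 = 0.9874
Converting back: u = 0.9874 × 3.00 × 10^8 m/s.

2.96 × 10^8 m/s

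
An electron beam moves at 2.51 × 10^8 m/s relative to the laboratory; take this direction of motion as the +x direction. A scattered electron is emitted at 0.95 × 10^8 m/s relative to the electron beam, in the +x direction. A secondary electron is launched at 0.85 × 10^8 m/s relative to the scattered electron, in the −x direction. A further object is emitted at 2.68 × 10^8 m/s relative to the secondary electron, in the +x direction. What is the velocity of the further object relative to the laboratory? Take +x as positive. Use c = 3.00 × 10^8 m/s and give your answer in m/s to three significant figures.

Apply u = (u' + v)/(1 + u'v/c²) successively, working outward toward the laboratory.
(Dividing each given speed by c = 3.00 × 10^8 m/s to work in units of c.)
Start: velocity of the electron beam relative to the laboratory = 0.8367c.
Compose with the scattered electron (u' = 0.317 in the electron beam frame): u_1 = (0.317 + 0.837) / (1 + 0.317·0.837) = 1.1533/1.2649 = 0.9118.
Compose with the secondary electron (u' = -0.283 in the scattered electron frame): u_2 = (-0.283 + 0.912) / (1 + (-0.283)·0.912) = 0.6284/0.7417 = 0.8473.
Compose with the further object (u' = 0.893 in the secondary electron frame): u_3 = (0.893 + 0.847) / (1 + 0.893·0.847) = 1.7407/1.7569 = 0.9907.
So u = 0.9907 × 3.00 × 10^8 m/s.

+2.97 × 10^8 m/s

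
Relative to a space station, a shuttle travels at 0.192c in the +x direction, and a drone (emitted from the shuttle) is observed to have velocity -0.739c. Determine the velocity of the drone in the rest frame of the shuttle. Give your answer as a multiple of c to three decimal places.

Invert the composition law: u' = (u − v)/(1 − uv/c²).
u' = (-0.739 − 0.192) / (1 − (-0.739)(0.192)) = -0.9310/1.1419 = -0.8153.

-0.815c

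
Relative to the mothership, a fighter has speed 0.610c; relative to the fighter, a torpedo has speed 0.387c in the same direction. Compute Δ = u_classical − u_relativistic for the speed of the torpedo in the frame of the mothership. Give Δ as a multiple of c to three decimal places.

Δ = 0.190c

Galilean: u_cl = 0.387 + 0.610 = 0.9970.
Relativistic: u_rel = (0.387 + 0.610) / (1 + 0.387·0.610) = 0.9970/1.2361 = 0.8066.
Δ = 0.9970 − 0.8066 = 0.1904.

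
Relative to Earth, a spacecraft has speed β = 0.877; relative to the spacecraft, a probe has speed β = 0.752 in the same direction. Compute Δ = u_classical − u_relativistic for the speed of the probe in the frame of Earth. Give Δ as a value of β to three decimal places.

Galilean: u_cl = 0.752 + 0.877 = 1.6290.
Relativistic: u_rel = (0.752 + 0.877) / (1 + 0.752·0.877) = 1.6290/1.6595 = 0.9816.
Δ = 1.6290 − 0.9816 = 0.6474.
(The classical prediction exceeds c; the relativistic result does not.)

Δ = 0.647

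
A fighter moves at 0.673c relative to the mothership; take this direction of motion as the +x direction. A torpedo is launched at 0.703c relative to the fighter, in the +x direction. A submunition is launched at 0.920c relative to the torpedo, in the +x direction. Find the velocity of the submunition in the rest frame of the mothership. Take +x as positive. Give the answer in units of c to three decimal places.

Apply u = (u' + v)/(1 + u'v/c²) successively, working outward toward the mothership.
Start: velocity of the fighter relative to the mothership = 0.6730c.
Compose with the torpedo (u' = 0.703 in the fighter frame): u_1 = (0.703 + 0.673) / (1 + 0.703·0.673) = 1.3760/1.4731 = 0.9341.
Compose with the submunition (u' = 0.920 in the torpedo frame): u_2 = (0.920 + 0.934) / (1 + 0.920·0.934) = 1.8541/1.8593 = 0.9972.

0.997c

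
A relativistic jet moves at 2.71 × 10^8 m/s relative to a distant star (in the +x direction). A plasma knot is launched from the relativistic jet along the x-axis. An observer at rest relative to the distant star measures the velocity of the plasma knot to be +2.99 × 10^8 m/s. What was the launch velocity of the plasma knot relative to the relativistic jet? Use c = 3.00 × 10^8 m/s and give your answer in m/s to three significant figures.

v = 0.903c, u = 0.997c.
Invert the composition law: u' = (u − v)/(1 − uv/c²).
u' = (0.997 − 0.903) / (1 − (0.997)(0.903)) = 0.0933/0.0997 = 0.9364.
u' = 0.9364 × 3.00 × 10^8 m/s.

+2.81 × 10^8 m/s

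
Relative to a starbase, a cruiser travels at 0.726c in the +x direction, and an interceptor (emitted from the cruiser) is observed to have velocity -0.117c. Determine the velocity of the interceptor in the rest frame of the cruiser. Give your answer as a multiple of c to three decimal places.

Invert the composition law: u' = (u − v)/(1 − uv/c²).
u' = (-0.117 − 0.726) / (1 − (-0.117)(0.726)) = -0.8430/1.0849 = -0.7770.

-0.777c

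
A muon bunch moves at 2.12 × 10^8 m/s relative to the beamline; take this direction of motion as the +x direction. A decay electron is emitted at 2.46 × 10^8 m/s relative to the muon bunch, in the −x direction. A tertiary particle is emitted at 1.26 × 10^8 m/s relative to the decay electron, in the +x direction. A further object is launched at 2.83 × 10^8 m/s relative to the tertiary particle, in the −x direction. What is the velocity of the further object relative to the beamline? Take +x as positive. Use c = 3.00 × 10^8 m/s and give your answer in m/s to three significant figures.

Apply u = (u' + v)/(1 + u'v/c²) successively, working outward toward the beamline.
(Dividing each given speed by c = 3.00 × 10^8 m/s to work in units of c.)
Start: velocity of the muon bunch relative to the beamline = 0.7067c.
Compose with the decay electron (u' = -0.820 in the muon bunch frame): u_1 = (-0.820 + 0.707) / (1 + (-0.820)·0.707) = -0.1133/0.4205 = -0.2695.
Compose with the tertiary particle (u' = 0.420 in the decay electron frame): u_2 = (0.420 + (-0.269)) / (1 + 0.420·(-0.269)) = 0.1505/0.8868 = 0.1697.
Compose with the further object (u' = -0.943 in the tertiary particle frame): u_3 = (-0.943 + 0.170) / (1 + (-0.943)·0.170) = -0.7736/0.8399 = -0.9211.
So u = -0.9211 × 3.00 × 10^8 m/s.

-2.76 × 10^8 m/s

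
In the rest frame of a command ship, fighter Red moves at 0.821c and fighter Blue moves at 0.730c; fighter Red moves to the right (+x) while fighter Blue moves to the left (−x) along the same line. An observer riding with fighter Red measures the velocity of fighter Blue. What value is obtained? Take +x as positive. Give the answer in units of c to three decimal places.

β_A = 0.821, β_B = -0.730.
Transform to A's frame with the inverse velocity-addition law: u' = (u − v)/(1 − uv/c²), taking u = β_B and v = β_A.
u' = (-0.730 − 0.821) / (1 − (0.821)(-0.730)) = -1.5510/1.5993 = -0.9698.

-0.970c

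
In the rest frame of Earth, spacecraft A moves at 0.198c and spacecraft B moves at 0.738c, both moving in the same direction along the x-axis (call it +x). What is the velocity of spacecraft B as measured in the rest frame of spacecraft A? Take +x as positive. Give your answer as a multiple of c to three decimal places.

β_A = 0.198, β_B = 0.738.
Transform to A's frame with the inverse velocity-addition law: u' = (u − v)/(1 − uv/c²), taking u = β_B and v = β_A.
u' = (0.738 − 0.198) / (1 − (0.198)(0.738)) = 0.5400/0.8539 = 0.6324.

+0.632c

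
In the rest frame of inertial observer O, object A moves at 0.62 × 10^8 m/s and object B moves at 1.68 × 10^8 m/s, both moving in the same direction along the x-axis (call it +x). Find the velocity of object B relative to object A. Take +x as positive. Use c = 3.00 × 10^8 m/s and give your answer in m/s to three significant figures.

+1.20 × 10^8 m/s

β_A = 0.207, β_B = 0.560 (dividing each by c = 3.00 × 10^8 m/s).
Transform to A's frame with the inverse velocity-addition law: u' = (u − v)/(1 − uv/c²), taking u = β_B and v = β_A.
u' = (0.560 − 0.207) / (1 − (0.207)(0.560)) = 0.3533/0.8843 = 0.3996.
u' = 0.3996 × 3.00 × 10^8 m/s.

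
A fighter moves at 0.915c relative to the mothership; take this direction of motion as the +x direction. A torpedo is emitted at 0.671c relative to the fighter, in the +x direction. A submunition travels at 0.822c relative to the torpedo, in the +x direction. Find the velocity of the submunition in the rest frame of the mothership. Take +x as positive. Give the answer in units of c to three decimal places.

Apply u = (u' + v)/(1 + u'v/c²) successively, working outward toward the mothership.
Start: velocity of the fighter relative to the mothership = 0.9150c.
Compose with the torpedo (u' = 0.671 in the fighter frame): u_1 = (0.671 + 0.915) / (1 + 0.671·0.915) = 1.5860/1.6140 = 0.9827.
Compose with the submunition (u' = 0.822 in the torpedo frame): u_2 = (0.822 + 0.983) / (1 + 0.822·0.983) = 1.8047/1.8078 = 0.9983.

0.998c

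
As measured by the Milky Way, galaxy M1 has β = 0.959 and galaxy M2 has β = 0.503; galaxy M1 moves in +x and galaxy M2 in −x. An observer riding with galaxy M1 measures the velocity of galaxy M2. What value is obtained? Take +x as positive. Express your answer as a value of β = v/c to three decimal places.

β = -0.986

β_A = 0.959, β_B = -0.503.
Transform to A's frame with the inverse velocity-addition law: u' = (u − v)/(1 − uv/c²), taking u = β_B and v = β_A.
u' = (-0.503 − 0.959) / (1 − (0.959)(-0.503)) = -1.4620/1.4824 = -0.9863.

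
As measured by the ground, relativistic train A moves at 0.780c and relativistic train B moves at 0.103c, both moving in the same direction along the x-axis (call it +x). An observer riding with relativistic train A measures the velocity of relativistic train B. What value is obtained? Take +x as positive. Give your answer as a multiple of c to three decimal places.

β_A = 0.780, β_B = 0.103.
Transform to A's frame with the inverse velocity-addition law: u' = (u − v)/(1 − uv/c²), taking u = β_B and v = β_A.
u' = (0.103 − 0.780) / (1 − (0.780)(0.103)) = -0.6770/0.9197 = -0.7361.

-0.736c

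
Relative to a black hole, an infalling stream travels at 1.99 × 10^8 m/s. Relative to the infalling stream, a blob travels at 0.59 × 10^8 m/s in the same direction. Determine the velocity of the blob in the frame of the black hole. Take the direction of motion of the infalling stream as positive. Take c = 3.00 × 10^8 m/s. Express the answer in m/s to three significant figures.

In units of c (dividing by 3.00 × 10^8 m/s): v = 0.663, u' = 0.197.
u = (u' + v)/(1 + u'v/c²):
u = (0.197 + 0.663) / (1 + 0.197·0.663) = 0.8600/1.1305 = 0.7608
Converting back: u = 0.7608 × 3.00 × 10^8 m/s.

2.28 × 10^8 m/s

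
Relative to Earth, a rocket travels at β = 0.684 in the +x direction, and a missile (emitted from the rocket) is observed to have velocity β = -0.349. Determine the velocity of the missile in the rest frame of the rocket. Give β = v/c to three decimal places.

β = -0.834

Invert the composition law: u' = (u − v)/(1 − uv/c²).
u' = (-0.349 − 0.684) / (1 − (-0.349)(0.684)) = -1.0330/1.2387 = -0.8339.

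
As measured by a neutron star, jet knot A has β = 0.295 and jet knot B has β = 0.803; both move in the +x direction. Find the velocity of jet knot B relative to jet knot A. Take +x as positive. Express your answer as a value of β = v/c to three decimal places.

β = +0.666

β_A = 0.295, β_B = 0.803.
Transform to A's frame with the inverse velocity-addition law: u' = (u − v)/(1 − uv/c²), taking u = β_B and v = β_A.
u' = (0.803 − 0.295) / (1 − (0.295)(0.803)) = 0.5080/0.7631 = 0.6657.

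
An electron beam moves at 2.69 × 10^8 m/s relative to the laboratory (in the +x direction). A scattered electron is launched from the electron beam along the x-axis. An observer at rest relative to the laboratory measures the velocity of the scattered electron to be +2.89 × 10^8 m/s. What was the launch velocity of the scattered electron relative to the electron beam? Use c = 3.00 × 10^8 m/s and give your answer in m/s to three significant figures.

v = 0.897c, u = 0.963c.
Invert the composition law: u' = (u − v)/(1 − uv/c²).
u' = (0.963 − 0.897) / (1 − (0.963)(0.897)) = 0.0667/0.1362 = 0.4894.
u' = 0.4894 × 3.00 × 10^8 m/s.

+1.47 × 10^8 m/s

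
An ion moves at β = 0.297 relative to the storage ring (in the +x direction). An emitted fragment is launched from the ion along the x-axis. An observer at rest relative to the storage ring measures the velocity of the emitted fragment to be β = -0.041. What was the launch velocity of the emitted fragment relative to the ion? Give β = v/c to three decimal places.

Invert the composition law: u' = (u − v)/(1 − uv/c²).
u' = (-0.041 − 0.297) / (1 − (-0.041)(0.297)) = -0.3380/1.0122 = -0.3339.

β = -0.334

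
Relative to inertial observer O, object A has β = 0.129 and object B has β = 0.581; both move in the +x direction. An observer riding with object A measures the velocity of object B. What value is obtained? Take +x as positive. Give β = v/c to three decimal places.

β_A = 0.129, β_B = 0.581.
Transform to A's frame with the inverse velocity-addition law: u' = (u − v)/(1 − uv/c²), taking u = β_B and v = β_A.
u' = (0.581 − 0.129) / (1 − (0.129)(0.581)) = 0.4520/0.9251 = 0.4886.

β = +0.489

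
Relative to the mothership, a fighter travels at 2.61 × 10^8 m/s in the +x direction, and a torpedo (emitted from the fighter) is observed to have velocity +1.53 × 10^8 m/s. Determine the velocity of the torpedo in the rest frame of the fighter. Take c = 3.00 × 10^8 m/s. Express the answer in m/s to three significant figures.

v = 0.870c, u = 0.510c.
Invert the composition law: u' = (u − v)/(1 − uv/c²).
u' = (0.510 − 0.870) / (1 − (0.510)(0.870)) = -0.3600/0.5563 = -0.6471.
u' = -0.6471 × 3.00 × 10^8 m/s.

-1.94 × 10^8 m/s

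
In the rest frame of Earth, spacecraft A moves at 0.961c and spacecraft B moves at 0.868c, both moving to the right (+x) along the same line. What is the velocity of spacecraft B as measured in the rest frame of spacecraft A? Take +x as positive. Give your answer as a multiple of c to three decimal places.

-0.561c

β_A = 0.961, β_B = 0.868.
Transform to A's frame with the inverse velocity-addition law: u' = (u − v)/(1 − uv/c²), taking u = β_B and v = β_A.
u' = (0.868 − 0.961) / (1 − (0.961)(0.868)) = -0.0930/0.1659 = -0.5607.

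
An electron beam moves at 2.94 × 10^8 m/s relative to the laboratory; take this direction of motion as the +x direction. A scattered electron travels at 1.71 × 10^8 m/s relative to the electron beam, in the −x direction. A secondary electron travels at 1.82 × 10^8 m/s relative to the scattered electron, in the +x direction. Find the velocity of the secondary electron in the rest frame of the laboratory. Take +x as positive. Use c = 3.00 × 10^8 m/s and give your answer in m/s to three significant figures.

+2.95 × 10^8 m/s

Apply u = (u' + v)/(1 + u'v/c²) successively, working outward toward the laboratory.
(Dividing each given speed by c = 3.00 × 10^8 m/s to work in units of c.)
Start: velocity of the electron beam relative to the laboratory = 0.9800c.
Compose with the scattered electron (u' = -0.570 in the electron beam frame): u_1 = (-0.570 + 0.980) / (1 + (-0.570)·0.980) = 0.4100/0.4414 = 0.9289.
Compose with the secondary electron (u' = 0.607 in the scattered electron frame): u_2 = (0.607 + 0.929) / (1 + 0.607·0.929) = 1.5355/1.5635 = 0.9821.
So u = 0.9821 × 3.00 × 10^8 m/s.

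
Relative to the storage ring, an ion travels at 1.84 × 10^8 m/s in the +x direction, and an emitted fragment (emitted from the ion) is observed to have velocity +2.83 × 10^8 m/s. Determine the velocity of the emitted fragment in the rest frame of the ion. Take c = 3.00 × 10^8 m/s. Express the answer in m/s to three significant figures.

+2.35 × 10^8 m/s

v = 0.613c, u = 0.943c.
Invert the composition law: u' = (u − v)/(1 − uv/c²).
u' = (0.943 − 0.613) / (1 − (0.943)(0.613)) = 0.3300/0.4214 = 0.7831.
u' = 0.7831 × 3.00 × 10^8 m/s.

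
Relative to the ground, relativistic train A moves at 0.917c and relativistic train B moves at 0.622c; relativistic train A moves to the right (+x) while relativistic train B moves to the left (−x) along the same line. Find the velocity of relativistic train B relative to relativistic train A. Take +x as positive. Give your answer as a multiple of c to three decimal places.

β_A = 0.917, β_B = -0.622.
Transform to A's frame with the inverse velocity-addition law: u' = (u − v)/(1 − uv/c²), taking u = β_B and v = β_A.
u' = (-0.622 − 0.917) / (1 − (0.917)(-0.622)) = -1.5390/1.5704 = -0.9800.

-0.980c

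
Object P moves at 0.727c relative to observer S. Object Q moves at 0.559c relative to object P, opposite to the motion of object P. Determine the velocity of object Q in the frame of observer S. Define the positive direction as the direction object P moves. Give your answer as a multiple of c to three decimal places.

With v = 0.727 and u' = -0.559 (in units of c),
u = (u' + v)/(1 + u'v/c²):
u = (-0.559 + 0.727) / (1 + (-0.559)·0.727) = 0.1680/0.5936 = 0.2830
(Galilean addition would give +0.168c.)

+0.283c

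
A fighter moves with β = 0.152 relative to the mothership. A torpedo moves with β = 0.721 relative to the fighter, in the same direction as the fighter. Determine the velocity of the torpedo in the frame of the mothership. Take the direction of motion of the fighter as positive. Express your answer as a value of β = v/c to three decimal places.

With v = 0.152 and u' = 0.721 (in units of c),
u = (u' + v)/(1 + u'v/c²):
u = (0.721 + 0.152) / (1 + 0.721·0.152) = 0.8730/1.1096 = 0.7868

β = 0.787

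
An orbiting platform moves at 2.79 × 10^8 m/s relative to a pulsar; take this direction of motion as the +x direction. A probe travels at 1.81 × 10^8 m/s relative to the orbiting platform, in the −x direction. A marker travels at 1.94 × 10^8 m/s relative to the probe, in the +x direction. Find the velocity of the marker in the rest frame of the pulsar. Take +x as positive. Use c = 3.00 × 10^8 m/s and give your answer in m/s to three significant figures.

Apply u = (u' + v)/(1 + u'v/c²) successively, working outward toward the pulsar.
(Dividing each given speed by c = 3.00 × 10^8 m/s to work in units of c.)
Start: velocity of the orbiting platform relative to the pulsar = 0.9300c.
Compose with the probe (u' = -0.603 in the orbiting platform frame): u_1 = (-0.603 + 0.930) / (1 + (-0.603)·0.930) = 0.3267/0.4389 = 0.7443.
Compose with the marker (u' = 0.647 in the probe frame): u_2 = (0.647 + 0.744) / (1 + 0.647·0.744) = 1.3910/1.4813 = 0.9390.
So u = 0.9390 × 3.00 × 10^8 m/s.

+2.82 × 10^8 m/s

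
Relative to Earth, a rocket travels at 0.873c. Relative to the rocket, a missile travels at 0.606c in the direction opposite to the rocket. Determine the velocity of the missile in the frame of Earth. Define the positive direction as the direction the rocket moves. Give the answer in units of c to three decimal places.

With v = 0.873 and u' = -0.606 (in units of c),
u = (u' + v)/(1 + u'v/c²):
u = (-0.606 + 0.873) / (1 + (-0.606)·0.873) = 0.2670/0.4710 = 0.5669

+0.567c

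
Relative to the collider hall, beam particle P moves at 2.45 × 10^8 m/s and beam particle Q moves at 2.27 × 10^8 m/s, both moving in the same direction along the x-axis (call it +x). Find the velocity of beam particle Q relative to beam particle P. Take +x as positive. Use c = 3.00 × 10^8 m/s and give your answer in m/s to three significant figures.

-4.71 × 10^7 m/s

β_A = 0.817, β_B = 0.757 (dividing each by c = 3.00 × 10^8 m/s).
Transform to A's frame with the inverse velocity-addition law: u' = (u − v)/(1 − uv/c²), taking u = β_B and v = β_A.
u' = (0.757 − 0.817) / (1 − (0.817)(0.757)) = -0.0600/0.3821 = -0.1570.
u' = -0.1570 × 3.00 × 10^8 m/s.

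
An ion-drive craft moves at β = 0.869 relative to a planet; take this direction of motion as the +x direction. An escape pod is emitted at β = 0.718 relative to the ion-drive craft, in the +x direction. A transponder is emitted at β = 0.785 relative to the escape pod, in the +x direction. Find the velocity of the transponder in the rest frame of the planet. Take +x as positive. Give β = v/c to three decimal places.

β = 0.997

Apply u = (u' + v)/(1 + u'v/c²) successively, working outward toward the planet.
Start: velocity of the ion-drive craft relative to the planet = 0.8690c.
Compose with the escape pod (u' = 0.718 in the ion-drive craft frame): u_1 = (0.718 + 0.869) / (1 + 0.718·0.869) = 1.5870/1.6239 = 0.9773.
Compose with the transponder (u' = 0.785 in the escape pod frame): u_2 = (0.785 + 0.977) / (1 + 0.785·0.977) = 1.7623/1.7671 = 0.9972.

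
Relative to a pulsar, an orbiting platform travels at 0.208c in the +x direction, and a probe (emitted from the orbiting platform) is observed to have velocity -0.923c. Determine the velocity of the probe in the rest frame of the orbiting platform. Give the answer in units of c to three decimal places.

Invert the composition law: u' = (u − v)/(1 − uv/c²).
u' = (-0.923 − 0.208) / (1 − (-0.923)(0.208)) = -1.1310/1.1920 = -0.9488.

-0.949c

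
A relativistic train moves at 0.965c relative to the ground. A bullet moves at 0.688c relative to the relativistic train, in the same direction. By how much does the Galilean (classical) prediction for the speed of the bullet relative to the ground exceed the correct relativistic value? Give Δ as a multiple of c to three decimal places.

Δ = 0.660c

Galilean: u_cl = 0.688 + 0.965 = 1.6530.
Relativistic: u_rel = (0.688 + 0.965) / (1 + 0.688·0.965) = 1.6530/1.6639 = 0.9934.
Δ = 1.6530 − 0.9934 = 0.6596.
(The classical prediction exceeds c; the relativistic result does not.)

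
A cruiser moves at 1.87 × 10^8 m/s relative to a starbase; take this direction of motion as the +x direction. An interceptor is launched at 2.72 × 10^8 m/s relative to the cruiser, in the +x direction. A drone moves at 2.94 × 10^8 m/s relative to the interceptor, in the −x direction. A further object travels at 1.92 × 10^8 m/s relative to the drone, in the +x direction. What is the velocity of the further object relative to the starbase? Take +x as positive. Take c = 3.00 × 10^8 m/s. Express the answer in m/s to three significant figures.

Apply u = (u' + v)/(1 + u'v/c²) successively, working outward toward the starbase.
(Dividing each given speed by c = 3.00 × 10^8 m/s to work in units of c.)
Start: velocity of the cruiser relative to the starbase = 0.6233c.
Compose with the interceptor (u' = 0.907 in the cruiser frame): u_1 = (0.907 + 0.623) / (1 + 0.907·0.623) = 1.5300/1.5652 = 0.9775.
Compose with the drone (u' = -0.980 in the interceptor frame): u_2 = (-0.980 + 0.978) / (1 + (-0.980)·0.978) = -0.0025/0.0420 = -0.0586.
Compose with the further object (u' = 0.640 in the drone frame): u_3 = (0.640 + (-0.059)) / (1 + 0.640·(-0.059)) = 0.5814/0.9625 = 0.6041.
So u = 0.6041 × 3.00 × 10^8 m/s.

+1.81 × 10^8 m/s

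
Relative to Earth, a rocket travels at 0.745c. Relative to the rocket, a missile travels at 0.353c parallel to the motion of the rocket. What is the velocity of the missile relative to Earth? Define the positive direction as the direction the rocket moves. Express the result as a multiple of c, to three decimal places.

With v = 0.745 and u' = 0.353 (in units of c),
u = (u' + v)/(1 + u'v/c²):
u = (0.353 + 0.745) / (1 + 0.353·0.745) = 1.0980/1.2630 = 0.8694

0.869c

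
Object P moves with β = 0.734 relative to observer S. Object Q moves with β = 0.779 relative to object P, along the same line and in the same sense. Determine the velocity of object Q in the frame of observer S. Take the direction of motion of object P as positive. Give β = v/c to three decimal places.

With v = 0.734 and u' = 0.779 (in units of c),
u = (u' + v)/(1 + u'v/c²):
u = (0.779 + 0.734) / (1 + 0.779·0.734) = 1.5130/1.5718 = 0.9626
(Galilean addition would give +1.513c, exceeding c.)

β = 0.963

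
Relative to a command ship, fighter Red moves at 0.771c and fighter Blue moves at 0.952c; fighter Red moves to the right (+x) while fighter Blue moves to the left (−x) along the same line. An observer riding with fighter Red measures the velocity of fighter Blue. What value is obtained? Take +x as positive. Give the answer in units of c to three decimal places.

β_A = 0.771, β_B = -0.952.
Transform to A's frame with the inverse velocity-addition law: u' = (u − v)/(1 − uv/c²), taking u = β_B and v = β_A.
u' = (-0.952 − 0.771) / (1 − (0.771)(-0.952)) = -1.7230/1.7340 = -0.9937.

-0.994c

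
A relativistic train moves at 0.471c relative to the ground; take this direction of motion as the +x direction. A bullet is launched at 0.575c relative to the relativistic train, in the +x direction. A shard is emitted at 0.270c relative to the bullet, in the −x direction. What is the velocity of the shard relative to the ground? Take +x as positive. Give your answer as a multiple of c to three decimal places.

+0.711c

Apply u = (u' + v)/(1 + u'v/c²) successively, working outward toward the ground.
Start: velocity of the relativistic train relative to the ground = 0.4710c.
Compose with the bullet (u' = 0.575 in the relativistic train frame): u_1 = (0.575 + 0.471) / (1 + 0.575·0.471) = 1.0460/1.2708 = 0.8231.
Compose with the shard (u' = -0.270 in the bullet frame): u_2 = (-0.270 + 0.823) / (1 + (-0.270)·0.823) = 0.5531/0.7778 = 0.7111.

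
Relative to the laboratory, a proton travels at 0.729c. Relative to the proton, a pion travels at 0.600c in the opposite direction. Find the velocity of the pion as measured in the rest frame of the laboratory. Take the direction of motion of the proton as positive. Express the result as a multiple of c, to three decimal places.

With v = 0.729 and u' = -0.600 (in units of c),
u = (u' + v)/(1 + u'v/c²):
u = (-0.600 + 0.729) / (1 + (-0.600)·0.729) = 0.1290/0.5626 = 0.2293

+0.229c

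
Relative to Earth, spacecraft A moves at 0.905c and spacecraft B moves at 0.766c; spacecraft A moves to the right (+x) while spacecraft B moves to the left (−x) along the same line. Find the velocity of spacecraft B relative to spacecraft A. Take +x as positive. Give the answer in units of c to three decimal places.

-0.987c

β_A = 0.905, β_B = -0.766.
Transform to A's frame with the inverse velocity-addition law: u' = (u − v)/(1 − uv/c²), taking u = β_B and v = β_A.
u' = (-0.766 − 0.905) / (1 − (0.905)(-0.766)) = -1.6710/1.6932 = -0.9869.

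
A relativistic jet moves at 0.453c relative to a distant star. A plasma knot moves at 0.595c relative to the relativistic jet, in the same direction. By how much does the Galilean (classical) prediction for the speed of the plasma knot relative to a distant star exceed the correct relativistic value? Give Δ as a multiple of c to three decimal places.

Galilean: u_cl = 0.595 + 0.453 = 1.0480.
Relativistic: u_rel = (0.595 + 0.453) / (1 + 0.595·0.453) = 1.0480/1.2695 = 0.8255.
Δ = 1.0480 − 0.8255 = 0.2225.
(The classical prediction exceeds c; the relativistic result does not.)

Δ = 0.223c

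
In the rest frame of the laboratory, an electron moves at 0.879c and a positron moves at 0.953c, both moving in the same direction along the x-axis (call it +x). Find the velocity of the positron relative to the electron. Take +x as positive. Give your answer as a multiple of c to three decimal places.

β_A = 0.879, β_B = 0.953.
Transform to A's frame with the inverse velocity-addition law: u' = (u − v)/(1 − uv/c²), taking u = β_B and v = β_A.
u' = (0.953 − 0.879) / (1 − (0.879)(0.953)) = 0.0740/0.1623 = 0.4559.

+0.456c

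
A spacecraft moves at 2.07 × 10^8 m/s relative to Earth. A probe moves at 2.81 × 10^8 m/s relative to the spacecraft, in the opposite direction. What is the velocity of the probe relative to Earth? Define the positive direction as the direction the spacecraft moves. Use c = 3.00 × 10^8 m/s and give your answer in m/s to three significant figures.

-2.09 × 10^8 m/s

In units of c (dividing by 3.00 × 10^8 m/s): v = 0.690, u' = -0.937.
u = (u' + v)/(1 + u'v/c²):
u = (-0.937 + 0.690) / (1 + (-0.937)·0.690) = -0.2467/0.3537 = -0.6974
Converting back: u = -0.6974 × 3.00 × 10^8 m/s.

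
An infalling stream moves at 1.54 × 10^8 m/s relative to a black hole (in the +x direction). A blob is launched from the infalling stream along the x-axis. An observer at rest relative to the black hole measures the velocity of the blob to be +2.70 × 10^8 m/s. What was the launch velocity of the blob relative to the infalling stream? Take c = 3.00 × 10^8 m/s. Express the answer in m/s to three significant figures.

v = 0.513c, u = 0.900c.
Invert the composition law: u' = (u − v)/(1 − uv/c²).
u' = (0.900 − 0.513) / (1 − (0.900)(0.513)) = 0.3867/0.5380 = 0.7187.
u' = 0.7187 × 3.00 × 10^8 m/s.

+2.16 × 10^8 m/s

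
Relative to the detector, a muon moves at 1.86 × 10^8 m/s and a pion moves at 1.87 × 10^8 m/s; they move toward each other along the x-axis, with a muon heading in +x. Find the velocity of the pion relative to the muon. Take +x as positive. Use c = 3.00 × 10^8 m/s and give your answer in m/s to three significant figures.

β_A = 0.620, β_B = -0.623 (dividing each by c = 3.00 × 10^8 m/s).
Transform to A's frame with the inverse velocity-addition law: u' = (u − v)/(1 − uv/c²), taking u = β_B and v = β_A.
u' = (-0.623 − 0.620) / (1 − (0.620)(-0.623)) = -1.2433/1.3865 = -0.8968.
u' = -0.8968 × 3.00 × 10^8 m/s.

-2.69 × 10^8 m/s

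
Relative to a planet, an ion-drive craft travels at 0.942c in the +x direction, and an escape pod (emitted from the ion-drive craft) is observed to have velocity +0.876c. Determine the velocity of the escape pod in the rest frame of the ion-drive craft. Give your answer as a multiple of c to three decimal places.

-0.378c

Invert the composition law: u' = (u − v)/(1 − uv/c²).
u' = (0.876 − 0.942) / (1 − (0.876)(0.942)) = -0.0660/0.1748 = -0.3776.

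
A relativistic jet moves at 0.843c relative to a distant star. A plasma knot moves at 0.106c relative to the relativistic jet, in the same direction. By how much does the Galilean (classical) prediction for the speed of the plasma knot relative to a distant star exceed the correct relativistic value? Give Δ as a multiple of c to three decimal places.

Galilean: u_cl = 0.106 + 0.843 = 0.9490.
Relativistic: u_rel = (0.106 + 0.843) / (1 + 0.106·0.843) = 0.9490/1.0894 = 0.8712.
Δ = 0.9490 − 0.8712 = 0.0778.

Δ = 0.078c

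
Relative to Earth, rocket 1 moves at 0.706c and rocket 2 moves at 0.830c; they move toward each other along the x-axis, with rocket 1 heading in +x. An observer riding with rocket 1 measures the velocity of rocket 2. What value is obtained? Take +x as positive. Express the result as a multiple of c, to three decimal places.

-0.968c

β_A = 0.706, β_B = -0.830.
Transform to A's frame with the inverse velocity-addition law: u' = (u − v)/(1 − uv/c²), taking u = β_B and v = β_A.
u' = (-0.830 − 0.706) / (1 − (0.706)(-0.830)) = -1.5360/1.5860 = -0.9685.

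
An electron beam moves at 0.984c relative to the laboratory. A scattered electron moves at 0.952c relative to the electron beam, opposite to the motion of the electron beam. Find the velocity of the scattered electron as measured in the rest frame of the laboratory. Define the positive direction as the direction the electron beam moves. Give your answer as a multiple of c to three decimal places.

+0.506c

With v = 0.984 and u' = -0.952 (in units of c),
u = (u' + v)/(1 + u'v/c²):
u = (-0.952 + 0.984) / (1 + (-0.952)·0.984) = 0.0320/0.0632 = 0.5061
(Galilean addition would give +0.032c.)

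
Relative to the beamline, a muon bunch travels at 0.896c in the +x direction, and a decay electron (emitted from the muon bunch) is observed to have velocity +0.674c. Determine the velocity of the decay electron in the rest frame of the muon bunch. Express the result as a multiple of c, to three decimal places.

-0.560c

Invert the composition law: u' = (u − v)/(1 − uv/c²).
u' = (0.674 − 0.896) / (1 − (0.674)(0.896)) = -0.2220/0.3961 = -0.5605.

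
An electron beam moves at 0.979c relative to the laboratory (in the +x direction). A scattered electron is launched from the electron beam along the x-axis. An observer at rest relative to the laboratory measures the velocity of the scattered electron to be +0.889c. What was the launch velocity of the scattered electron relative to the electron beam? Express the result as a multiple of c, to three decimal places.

Invert the composition law: u' = (u − v)/(1 − uv/c²).
u' = (0.889 − 0.979) / (1 − (0.889)(0.979)) = -0.0900/0.1297 = -0.6941.

-0.694c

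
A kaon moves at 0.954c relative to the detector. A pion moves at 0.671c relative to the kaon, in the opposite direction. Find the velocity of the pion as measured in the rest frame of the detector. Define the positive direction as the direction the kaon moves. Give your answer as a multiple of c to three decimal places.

With v = 0.954 and u' = -0.671 (in units of c),
u = (u' + v)/(1 + u'v/c²):
u = (-0.671 + 0.954) / (1 + (-0.671)·0.954) = 0.2830/0.3599 = 0.7864
(Galilean addition would give +0.283c.)

+0.786c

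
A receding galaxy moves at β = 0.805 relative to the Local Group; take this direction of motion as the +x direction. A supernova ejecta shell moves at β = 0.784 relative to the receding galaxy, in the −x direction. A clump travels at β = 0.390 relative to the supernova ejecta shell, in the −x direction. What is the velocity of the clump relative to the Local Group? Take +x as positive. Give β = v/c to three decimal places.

Apply u = (u' + v)/(1 + u'v/c²) successively, working outward toward the Local Group.
Start: velocity of the receding galaxy relative to the Local Group = 0.8050c.
Compose with the supernova ejecta shell (u' = -0.784 in the receding galaxy frame): u_1 = (-0.784 + 0.805) / (1 + (-0.784)·0.805) = 0.0210/0.3689 = 0.0569.
Compose with the clump (u' = -0.390 in the supernova ejecta shell frame): u_2 = (-0.390 + 0.057) / (1 + (-0.390)·0.057) = -0.3331/0.9778 = -0.3406.

β = -0.341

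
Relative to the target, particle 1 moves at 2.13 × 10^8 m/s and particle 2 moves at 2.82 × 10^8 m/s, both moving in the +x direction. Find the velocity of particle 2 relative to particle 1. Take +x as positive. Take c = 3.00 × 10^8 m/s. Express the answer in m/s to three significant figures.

β_A = 0.710, β_B = 0.940 (dividing each by c = 3.00 × 10^8 m/s).
Transform to A's frame with the inverse velocity-addition law: u' = (u − v)/(1 − uv/c²), taking u = β_B and v = β_A.
u' = (0.940 − 0.710) / (1 − (0.710)(0.940)) = 0.2300/0.3326 = 0.6915.
u' = 0.6915 × 3.00 × 10^8 m/s.

+2.07 × 10^8 m/s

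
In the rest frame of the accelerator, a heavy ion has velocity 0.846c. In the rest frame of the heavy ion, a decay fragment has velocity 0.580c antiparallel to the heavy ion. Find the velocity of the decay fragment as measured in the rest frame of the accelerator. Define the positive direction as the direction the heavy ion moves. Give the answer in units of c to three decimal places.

With v = 0.846 and u' = -0.580 (in units of c),
u = (u' + v)/(1 + u'v/c²):
u = (-0.580 + 0.846) / (1 + (-0.580)·0.846) = 0.2660/0.5093 = 0.5223

+0.522c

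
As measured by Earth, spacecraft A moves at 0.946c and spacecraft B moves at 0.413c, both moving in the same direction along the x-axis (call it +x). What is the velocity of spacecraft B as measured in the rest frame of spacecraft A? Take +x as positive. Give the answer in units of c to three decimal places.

-0.875c

β_A = 0.946, β_B = 0.413.
Transform to A's frame with the inverse velocity-addition law: u' = (u − v)/(1 − uv/c²), taking u = β_B and v = β_A.
u' = (0.413 − 0.946) / (1 − (0.946)(0.413)) = -0.5330/0.6093 = -0.8748.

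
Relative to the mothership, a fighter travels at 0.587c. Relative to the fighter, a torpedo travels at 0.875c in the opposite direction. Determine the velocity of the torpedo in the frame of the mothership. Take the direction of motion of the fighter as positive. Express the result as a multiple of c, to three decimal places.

-0.592c

With v = 0.587 and u' = -0.875 (in units of c),
u = (u' + v)/(1 + u'v/c²):
u = (-0.875 + 0.587) / (1 + (-0.875)·0.587) = -0.2880/0.4864 = -0.5921
(Galilean addition would give -0.288c.)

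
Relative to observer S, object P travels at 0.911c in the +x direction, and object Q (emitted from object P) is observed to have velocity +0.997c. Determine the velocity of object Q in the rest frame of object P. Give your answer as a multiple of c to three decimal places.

+0.938c

Invert the composition law: u' = (u − v)/(1 − uv/c²).
u' = (0.997 − 0.911) / (1 − (0.997)(0.911)) = 0.0860/0.0917 = 0.9375.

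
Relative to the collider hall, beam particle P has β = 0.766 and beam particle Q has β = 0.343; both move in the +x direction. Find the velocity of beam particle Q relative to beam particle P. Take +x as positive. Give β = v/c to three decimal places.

β = -0.574

β_A = 0.766, β_B = 0.343.
Transform to A's frame with the inverse velocity-addition law: u' = (u − v)/(1 − uv/c²), taking u = β_B and v = β_A.
u' = (0.343 − 0.766) / (1 − (0.766)(0.343)) = -0.4230/0.7373 = -0.5737.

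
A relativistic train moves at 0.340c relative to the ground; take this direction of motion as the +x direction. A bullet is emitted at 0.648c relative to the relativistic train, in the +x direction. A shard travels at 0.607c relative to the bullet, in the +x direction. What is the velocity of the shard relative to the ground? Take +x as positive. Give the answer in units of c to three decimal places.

0.950c

Apply u = (u' + v)/(1 + u'v/c²) successively, working outward toward the ground.
Start: velocity of the relativistic train relative to the ground = 0.3400c.
Compose with the bullet (u' = 0.648 in the relativistic train frame): u_1 = (0.648 + 0.340) / (1 + 0.648·0.340) = 0.9880/1.2203 = 0.8096.
Compose with the shard (u' = 0.607 in the bullet frame): u_2 = (0.607 + 0.810) / (1 + 0.607·0.810) = 1.4166/1.4914 = 0.9498.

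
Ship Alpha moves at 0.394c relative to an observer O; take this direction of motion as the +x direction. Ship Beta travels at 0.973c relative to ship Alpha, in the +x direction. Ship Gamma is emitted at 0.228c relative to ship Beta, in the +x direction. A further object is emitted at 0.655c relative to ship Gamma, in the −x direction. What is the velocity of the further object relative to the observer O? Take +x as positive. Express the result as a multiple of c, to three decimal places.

Apply u = (u' + v)/(1 + u'v/c²) successively, working outward toward the observer O.
Start: velocity of ship Alpha relative to the observer O = 0.3940c.
Compose with ship Beta (u' = 0.973 in ship Alpha frame): u_1 = (0.973 + 0.394) / (1 + 0.973·0.394) = 1.3670/1.3834 = 0.9882.
Compose with ship Gamma (u' = 0.228 in ship Beta frame): u_2 = (0.228 + 0.988) / (1 + 0.228·0.988) = 1.2162/1.2253 = 0.9925.
Compose with the further object (u' = -0.655 in ship Gamma frame): u_3 = (-0.655 + 0.993) / (1 + (-0.655)·0.993) = 0.3375/0.3499 = 0.9648.

+0.965c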